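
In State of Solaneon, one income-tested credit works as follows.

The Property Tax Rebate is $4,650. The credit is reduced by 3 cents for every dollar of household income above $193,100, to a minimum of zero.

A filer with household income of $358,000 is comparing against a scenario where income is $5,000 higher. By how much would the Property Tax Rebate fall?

At $358,000 — 3% of the $164,900 excess over $193,100 is $4,947 ≥ base, so the credit is $0.
At $363,000 — 3% of the $169,900 excess over $193,100 is $5,097 ≥ base, so the credit is $0.
Lost: $0 − $0 = $0.

$0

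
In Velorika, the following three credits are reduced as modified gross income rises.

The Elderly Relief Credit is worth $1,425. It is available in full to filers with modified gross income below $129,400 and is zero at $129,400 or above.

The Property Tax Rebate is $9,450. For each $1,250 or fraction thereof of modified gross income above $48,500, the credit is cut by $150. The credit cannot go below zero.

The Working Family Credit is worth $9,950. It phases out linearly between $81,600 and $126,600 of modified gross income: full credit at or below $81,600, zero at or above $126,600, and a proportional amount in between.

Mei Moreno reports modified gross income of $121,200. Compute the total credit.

Elderly Relief Credit: $121,200 is below the $129,400 cutoff, so the full $1,425 applies.
Property Tax Rebate: income exceeds $48,500 by $72,700, which is 59 full-or-partial $1,250 increments; reduction = 59 × $150 = $8,850, leaving $600.
Working Family Credit: $121,200 is $39,600 into a $45,000 phase-out range, leaving 5,400/45,000 of the credit: $9,950 × 5,400/45,000 = $1,194.
Total: $1,425 + $600 + $1,194 = $3,219.

$3,219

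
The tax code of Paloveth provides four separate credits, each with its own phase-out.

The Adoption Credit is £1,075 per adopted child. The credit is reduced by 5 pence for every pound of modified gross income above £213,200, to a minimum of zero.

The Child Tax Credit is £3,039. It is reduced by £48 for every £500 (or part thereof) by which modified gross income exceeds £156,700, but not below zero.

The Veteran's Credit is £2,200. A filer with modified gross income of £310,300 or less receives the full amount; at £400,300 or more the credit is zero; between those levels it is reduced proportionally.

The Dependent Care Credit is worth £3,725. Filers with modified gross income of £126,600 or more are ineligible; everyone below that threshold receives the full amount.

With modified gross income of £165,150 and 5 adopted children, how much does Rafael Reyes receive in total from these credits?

£9,798

Adoption Credit: base = 5 × £1,075 = £5,375. £165,150 is at or below the £213,200 threshold, so the full £5,375 applies.
Child Tax Credit: income exceeds £156,700 by £8,450, which is 17 full-or-partial £500 increments; reduction = 17 × £48 = £816, leaving £2,223.
Veteran's Credit: £165,150 is at or below the £310,300 threshold, so the full £2,200 applies.
Dependent Care Credit: £165,150 meets or exceeds the £126,600 cutoff, so the credit is £0.
Total: £5,375 + £2,223 + £2,200 + £0 = £9,798.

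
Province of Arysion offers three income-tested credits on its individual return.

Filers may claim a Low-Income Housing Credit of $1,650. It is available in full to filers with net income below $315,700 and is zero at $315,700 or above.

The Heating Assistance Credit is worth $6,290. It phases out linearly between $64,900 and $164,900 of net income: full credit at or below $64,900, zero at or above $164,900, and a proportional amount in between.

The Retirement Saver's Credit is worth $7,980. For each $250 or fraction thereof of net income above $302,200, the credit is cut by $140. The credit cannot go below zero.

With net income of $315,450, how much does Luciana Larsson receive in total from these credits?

$2,210

Low-Income Housing Credit: $315,450 is below the $315,700 cutoff, so the full $1,650 applies.
Heating Assistance Credit: $315,450 is at or above $164,900, so the credit is $0.
Retirement Saver's Credit: income exceeds $302,200 by $13,250, which is 53 full-or-partial $250 increments; reduction = 53 × $140 = $7,420, leaving $560.
Total: $1,650 + $0 + $560 = $2,210.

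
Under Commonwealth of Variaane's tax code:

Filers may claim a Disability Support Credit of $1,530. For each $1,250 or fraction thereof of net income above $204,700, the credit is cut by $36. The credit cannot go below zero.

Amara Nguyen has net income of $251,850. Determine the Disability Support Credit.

$162

Disability Support Credit: income exceeds $204,700 by $47,150, which is 38 full-or-partial $1,250 increments; reduction = 38 × $36 = $1,368, leaving $162.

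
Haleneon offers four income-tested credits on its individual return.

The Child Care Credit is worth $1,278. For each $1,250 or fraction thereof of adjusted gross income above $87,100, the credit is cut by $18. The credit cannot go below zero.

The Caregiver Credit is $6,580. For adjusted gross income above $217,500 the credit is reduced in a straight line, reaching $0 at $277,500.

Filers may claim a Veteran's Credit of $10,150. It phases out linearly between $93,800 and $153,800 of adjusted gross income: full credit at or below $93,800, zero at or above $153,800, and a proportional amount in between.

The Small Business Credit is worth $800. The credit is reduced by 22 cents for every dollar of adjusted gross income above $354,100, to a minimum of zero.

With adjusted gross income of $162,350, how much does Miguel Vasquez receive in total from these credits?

Child Care Credit: income exceeds $87,100 by $75,250, which is 61 full-or-partial $1,250 increments; reduction = 61 × $18 = $1,098, leaving $180.
Caregiver Credit: $162,350 is at or below the $217,500 threshold, so the full $6,580 applies.
Veteran's Credit: $162,350 is at or above $153,800, so the credit is $0.
Small Business Credit: $162,350 is at or below the $354,100 threshold, so the full $800 applies.
Total: $180 + $6,580 + $0 + $800 = $7,560.

$7,560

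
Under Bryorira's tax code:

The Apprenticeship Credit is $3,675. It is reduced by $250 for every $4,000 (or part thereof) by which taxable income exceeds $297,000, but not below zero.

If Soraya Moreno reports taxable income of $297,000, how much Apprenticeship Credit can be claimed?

$3,675

Apprenticeship Credit: $297,000 is at or below the $297,000 threshold, so the full $3,675 applies.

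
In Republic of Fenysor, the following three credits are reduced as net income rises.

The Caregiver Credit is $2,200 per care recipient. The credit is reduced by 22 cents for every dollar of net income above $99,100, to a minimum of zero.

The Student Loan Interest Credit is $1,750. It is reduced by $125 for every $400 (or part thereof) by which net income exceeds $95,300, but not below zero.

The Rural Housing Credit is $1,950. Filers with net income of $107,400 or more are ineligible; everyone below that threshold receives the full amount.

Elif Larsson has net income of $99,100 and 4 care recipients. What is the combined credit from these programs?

Caregiver Credit: base = 4 × $2,200 = $8,800. $99,100 is at or below the $99,100 threshold, so the full $8,800 applies.
Student Loan Interest Credit: income exceeds $95,300 by $3,800, which is 10 full-or-partial $400 increments; reduction = 10 × $125 = $1,250, leaving $500.
Rural Housing Credit: $99,100 is below the $107,400 cutoff, so the full $1,950 applies.
Total: $8,800 + $500 + $1,950 = $11,250.

$11,250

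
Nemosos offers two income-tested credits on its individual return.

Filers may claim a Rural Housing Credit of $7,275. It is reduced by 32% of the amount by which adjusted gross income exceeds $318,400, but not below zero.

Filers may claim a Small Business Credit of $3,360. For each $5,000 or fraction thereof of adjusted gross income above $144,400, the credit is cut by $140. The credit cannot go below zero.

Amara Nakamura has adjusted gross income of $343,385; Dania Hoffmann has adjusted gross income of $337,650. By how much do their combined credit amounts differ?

$1,115

Amara ($343,385): Rural Housing Credit: 32% of the $24,985 excess over $318,400 is $7,995.20 ≥ base, so the credit is $0. Small Business Credit: income exceeds $144,400 by $198,985 → 40 increments × $140 = $5,600 ≥ base, so the credit is $0. total $0 + $0 = $0
Dania ($337,650): Rural Housing Credit: 32% of the $19,250 excess over $318,400 is $6,160; credit = $7,275 − $6,160 = $1,115. Small Business Credit: income exceeds $144,400 by $193,250 → 39 increments × $140 = $5,460 ≥ base, so the credit is $0. total $1,115 + $0 = $1,115
Difference: |$0 − $1,115| = $1,115.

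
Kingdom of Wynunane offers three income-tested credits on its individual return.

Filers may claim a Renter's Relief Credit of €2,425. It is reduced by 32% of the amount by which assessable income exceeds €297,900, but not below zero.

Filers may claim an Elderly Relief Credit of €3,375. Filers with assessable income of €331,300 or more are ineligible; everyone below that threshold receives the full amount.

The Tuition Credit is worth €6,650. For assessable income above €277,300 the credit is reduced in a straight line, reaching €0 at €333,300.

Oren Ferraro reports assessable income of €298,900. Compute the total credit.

Renter's Relief Credit: 32% of the €1,000 excess over €297,900 is €320; credit = €2,425 − €320 = €2,105.
Elderly Relief Credit: €298,900 is below the €331,300 cutoff, so the full €3,375 applies.
Tuition Credit: €298,900 is €21,600 into a €56,000 phase-out range, leaving 34,400/56,000 of the credit: €6,650 × 34,400/56,000 = €4,085.
Total: €2,105 + €3,375 + €4,085 = €9,565.

€9,565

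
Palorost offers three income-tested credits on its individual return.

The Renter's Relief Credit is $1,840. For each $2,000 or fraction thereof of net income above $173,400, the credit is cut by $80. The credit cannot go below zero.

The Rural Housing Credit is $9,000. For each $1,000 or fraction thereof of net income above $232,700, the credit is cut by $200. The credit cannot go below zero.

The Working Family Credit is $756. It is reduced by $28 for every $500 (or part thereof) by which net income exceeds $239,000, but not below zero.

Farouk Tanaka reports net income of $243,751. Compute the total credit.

$7,076

Renter's Relief Credit: income exceeds $173,400 by $70,351 → 36 increments × $80 = $2,880 ≥ base, so the credit is $0.
Rural Housing Credit: income exceeds $232,700 by $11,051, which is 12 full-or-partial $1,000 increments; reduction = 12 × $200 = $2,400, leaving $6,600.
Working Family Credit: income exceeds $239,000 by $4,751, which is 10 full-or-partial $500 increments; reduction = 10 × $28 = $280, leaving $476.
Total: $0 + $6,600 + $476 = $7,076.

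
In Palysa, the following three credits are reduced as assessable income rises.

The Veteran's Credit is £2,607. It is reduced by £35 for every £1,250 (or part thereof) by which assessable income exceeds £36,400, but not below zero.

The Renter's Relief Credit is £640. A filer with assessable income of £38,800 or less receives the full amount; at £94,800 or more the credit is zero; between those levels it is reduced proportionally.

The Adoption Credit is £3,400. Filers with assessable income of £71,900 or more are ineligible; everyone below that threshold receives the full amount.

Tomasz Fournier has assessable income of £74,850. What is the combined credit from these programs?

Veteran's Credit: income exceeds £36,400 by £38,450, which is 31 full-or-partial £1,250 increments; reduction = 31 × £35 = £1,085, leaving £1,522.
Renter's Relief Credit: £74,850 is £36,050 into a £56,000 phase-out range, leaving 19,950/56,000 of the credit: £640 × 19,950/56,000 = £228.
Adoption Credit: £74,850 meets or exceeds the £71,900 cutoff, so the credit is £0.
Total: £1,522 + £228 + £0 = £1,750.

£1,750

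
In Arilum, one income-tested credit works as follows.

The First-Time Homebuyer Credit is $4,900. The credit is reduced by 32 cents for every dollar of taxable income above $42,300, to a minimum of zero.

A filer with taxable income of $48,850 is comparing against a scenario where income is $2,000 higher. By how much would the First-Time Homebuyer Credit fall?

$640

At $48,850 — 32% of the $6,550 excess over $42,300 is $2,096; credit = $4,900 − $2,096 = $2,804.
At $50,850 — 32% of the $8,550 excess over $42,300 is $2,736; credit = $4,900 − $2,736 = $2,164.
Lost: $2,804 − $2,164 = $640.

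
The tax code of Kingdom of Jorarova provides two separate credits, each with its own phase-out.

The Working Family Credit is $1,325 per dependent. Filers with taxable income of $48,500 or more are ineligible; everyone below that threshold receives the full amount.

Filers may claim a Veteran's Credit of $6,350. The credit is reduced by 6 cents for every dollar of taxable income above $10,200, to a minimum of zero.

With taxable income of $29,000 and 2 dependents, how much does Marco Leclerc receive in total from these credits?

$7,872

Working Family Credit: base = 2 × $1,325 = $2,650. $29,000 is below the $48,500 cutoff, so the full $2,650 applies.
Veteran's Credit: 6% of the $18,800 excess over $10,200 is $1,128; credit = $6,350 − $1,128 = $5,222.
Total: $2,650 + $5,222 = $7,872.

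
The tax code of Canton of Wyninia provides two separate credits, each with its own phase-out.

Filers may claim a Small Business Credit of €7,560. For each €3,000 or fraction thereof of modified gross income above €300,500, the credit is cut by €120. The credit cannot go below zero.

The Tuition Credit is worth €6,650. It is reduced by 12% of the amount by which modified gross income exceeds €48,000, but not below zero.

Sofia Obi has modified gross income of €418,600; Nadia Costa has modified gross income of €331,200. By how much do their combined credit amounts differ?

Sofia (€418,600): Small Business Credit: income exceeds €300,500 by €118,100, which is 40 full-or-partial €3,000 increments; reduction = 40 × €120 = €4,800, leaving €2,760. Tuition Credit: 12% of the €370,600 excess over €48,000 is €44,472 ≥ base, so the credit is €0. total €2,760 + €0 = €2,760
Nadia (€331,200): Small Business Credit: income exceeds €300,500 by €30,700, which is 11 full-or-partial €3,000 increments; reduction = 11 × €120 = €1,320, leaving €6,240. Tuition Credit: 12% of the €283,200 excess over €48,000 is €33,984 ≥ base, so the credit is €0. total €6,240 + €0 = €6,240
Difference: |€2,760 − €6,240| = €3,480.

€3,480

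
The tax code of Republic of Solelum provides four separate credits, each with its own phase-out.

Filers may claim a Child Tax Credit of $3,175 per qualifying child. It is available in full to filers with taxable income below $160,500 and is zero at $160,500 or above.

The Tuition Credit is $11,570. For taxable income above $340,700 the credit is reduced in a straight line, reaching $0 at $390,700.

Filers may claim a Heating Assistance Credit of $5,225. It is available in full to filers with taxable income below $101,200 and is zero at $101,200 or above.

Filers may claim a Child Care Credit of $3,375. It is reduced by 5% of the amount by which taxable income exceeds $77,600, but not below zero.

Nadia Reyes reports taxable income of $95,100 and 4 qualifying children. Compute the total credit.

$31,995

Child Tax Credit: base = 4 × $3,175 = $12,700. $95,100 is below the $160,500 cutoff, so the full $12,700 applies.
Tuition Credit: $95,100 is at or below the $340,700 threshold, so the full $11,570 applies.
Heating Assistance Credit: $95,100 is below the $101,200 cutoff, so the full $5,225 applies.
Child Care Credit: 5% of the $17,500 excess over $77,600 is $875; credit = $3,375 − $875 = $2,500.
Total: $12,700 + $11,570 + $5,225 + $2,500 = $31,995.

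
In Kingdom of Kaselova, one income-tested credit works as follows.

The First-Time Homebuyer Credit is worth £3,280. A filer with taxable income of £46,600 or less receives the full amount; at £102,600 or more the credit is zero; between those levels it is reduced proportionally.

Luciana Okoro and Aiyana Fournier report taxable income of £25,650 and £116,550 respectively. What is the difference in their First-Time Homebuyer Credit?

Luciana (£25,650): First-Time Homebuyer Credit: £25,650 is at or below the £46,600 threshold, so the full £3,280 applies.
Aiyana (£116,550): First-Time Homebuyer Credit: £116,550 is at or above £102,600, so the credit is £0.
Difference: |£3,280 − £0| = £3,280.

£3,280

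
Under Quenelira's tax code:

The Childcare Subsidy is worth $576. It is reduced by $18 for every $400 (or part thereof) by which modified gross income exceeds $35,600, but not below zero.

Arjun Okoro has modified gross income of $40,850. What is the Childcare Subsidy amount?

$324

Childcare Subsidy: income exceeds $35,600 by $5,250, which is 14 full-or-partial $400 increments; reduction = 14 × $18 = $252, leaving $324.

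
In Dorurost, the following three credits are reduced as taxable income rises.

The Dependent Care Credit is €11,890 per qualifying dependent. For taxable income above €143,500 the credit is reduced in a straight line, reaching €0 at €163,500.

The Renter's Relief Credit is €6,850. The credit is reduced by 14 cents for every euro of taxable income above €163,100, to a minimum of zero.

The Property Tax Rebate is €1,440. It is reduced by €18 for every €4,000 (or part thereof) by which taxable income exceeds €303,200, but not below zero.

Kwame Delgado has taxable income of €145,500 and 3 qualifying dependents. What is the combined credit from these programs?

€40,393

Dependent Care Credit: base = 3 × €11,890 = €35,670. €145,500 is €2,000 into a €20,000 phase-out range, leaving 18,000/20,000 of the credit: €35,670 × 18,000/20,000 = €32,103.
Renter's Relief Credit: €145,500 is at or below the €163,100 threshold, so the full €6,850 applies.
Property Tax Rebate: €145,500 is at or below the €303,200 threshold, so the full €1,440 applies.
Total: €32,103 + €6,850 + €1,440 = €40,393.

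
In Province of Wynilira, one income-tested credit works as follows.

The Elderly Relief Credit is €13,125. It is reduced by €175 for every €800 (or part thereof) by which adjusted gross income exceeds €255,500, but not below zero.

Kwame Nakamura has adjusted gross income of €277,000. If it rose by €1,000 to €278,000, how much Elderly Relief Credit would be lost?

At €277,000 — income exceeds €255,500 by €21,500, which is 27 full-or-partial €800 increments; reduction = 27 × €175 = €4,725, leaving €8,400.
At €278,000 — income exceeds €255,500 by €22,500, which is 29 full-or-partial €800 increments; reduction = 29 × €175 = €5,075, leaving €8,050.
Lost: €8,400 − €8,050 = €350.

€350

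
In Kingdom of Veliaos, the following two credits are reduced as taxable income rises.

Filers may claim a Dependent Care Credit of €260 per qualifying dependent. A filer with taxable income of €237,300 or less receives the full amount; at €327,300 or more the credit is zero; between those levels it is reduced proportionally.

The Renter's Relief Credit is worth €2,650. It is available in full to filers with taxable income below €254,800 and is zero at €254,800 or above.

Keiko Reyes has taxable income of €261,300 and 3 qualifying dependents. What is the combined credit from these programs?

Dependent Care Credit: base = 3 × €260 = €780. €261,300 is €24,000 into a €90,000 phase-out range, leaving 66,000/90,000 of the credit: €780 × 66,000/90,000 = €572.
Renter's Relief Credit: €261,300 meets or exceeds the €254,800 cutoff, so the credit is €0.
Total: €572 + €0 = €572.

€572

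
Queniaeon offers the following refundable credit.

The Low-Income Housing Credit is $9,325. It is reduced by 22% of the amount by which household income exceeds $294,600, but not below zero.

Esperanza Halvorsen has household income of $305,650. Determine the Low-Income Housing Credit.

Low-Income Housing Credit: 22% of the $11,050 excess over $294,600 is $2,431; credit = $9,325 − $2,431 = $6,894.

$6,894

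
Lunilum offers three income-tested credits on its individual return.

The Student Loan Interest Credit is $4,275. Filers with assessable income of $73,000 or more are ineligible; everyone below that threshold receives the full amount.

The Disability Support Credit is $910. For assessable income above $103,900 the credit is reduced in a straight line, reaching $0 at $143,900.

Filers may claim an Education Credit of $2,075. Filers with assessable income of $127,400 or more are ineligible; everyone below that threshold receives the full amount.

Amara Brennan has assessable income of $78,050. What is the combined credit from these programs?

Student Loan Interest Credit: $78,050 meets or exceeds the $73,000 cutoff, so the credit is $0.
Disability Support Credit: $78,050 is at or below the $103,900 threshold, so the full $910 applies.
Education Credit: $78,050 is below the $127,400 cutoff, so the full $2,075 applies.
Total: $0 + $910 + $2,075 = $2,985.

$2,985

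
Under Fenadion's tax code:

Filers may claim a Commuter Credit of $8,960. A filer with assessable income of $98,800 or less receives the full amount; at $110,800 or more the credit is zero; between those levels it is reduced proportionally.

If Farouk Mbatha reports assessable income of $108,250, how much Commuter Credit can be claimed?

$1,904

Commuter Credit: $108,250 is $9,450 into a $12,000 phase-out range, leaving 2,550/12,000 of the credit: $8,960 × 2,550/12,000 = $1,904.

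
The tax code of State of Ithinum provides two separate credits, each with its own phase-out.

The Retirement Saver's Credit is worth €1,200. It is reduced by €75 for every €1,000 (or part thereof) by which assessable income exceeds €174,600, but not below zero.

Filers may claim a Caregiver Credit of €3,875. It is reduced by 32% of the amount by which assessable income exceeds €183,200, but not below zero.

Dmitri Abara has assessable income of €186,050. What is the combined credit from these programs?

€3,263

Retirement Saver's Credit: income exceeds €174,600 by €11,450, which is 12 full-or-partial €1,000 increments; reduction = 12 × €75 = €900, leaving €300.
Caregiver Credit: 32% of the €2,850 excess over €183,200 is €912; credit = €3,875 − €912 = €2,963.
Total: €300 + €2,963 = €3,263.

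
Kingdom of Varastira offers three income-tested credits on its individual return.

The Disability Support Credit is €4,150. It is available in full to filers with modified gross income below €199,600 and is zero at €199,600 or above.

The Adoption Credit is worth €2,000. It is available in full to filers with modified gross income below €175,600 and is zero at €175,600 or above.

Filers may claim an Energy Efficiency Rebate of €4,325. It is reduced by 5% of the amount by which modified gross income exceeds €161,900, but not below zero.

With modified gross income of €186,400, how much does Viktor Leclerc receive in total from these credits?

€7,250

Disability Support Credit: €186,400 is below the €199,600 cutoff, so the full €4,150 applies.
Adoption Credit: €186,400 meets or exceeds the €175,600 cutoff, so the credit is €0.
Energy Efficiency Rebate: 5% of the €24,500 excess over €161,900 is €1,225; credit = €4,325 − €1,225 = €3,100.
Total: €4,150 + €0 + €3,100 = €7,250.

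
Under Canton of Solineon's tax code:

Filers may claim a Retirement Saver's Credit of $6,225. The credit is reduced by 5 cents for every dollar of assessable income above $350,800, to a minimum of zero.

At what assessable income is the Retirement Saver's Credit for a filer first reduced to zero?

$475,300

The credit falls by 5% of each dollar above $350,800, so it reaches zero when the excess is $6,225 / 5% = $124,500: income = $350,800 + $124,500 = $475,300.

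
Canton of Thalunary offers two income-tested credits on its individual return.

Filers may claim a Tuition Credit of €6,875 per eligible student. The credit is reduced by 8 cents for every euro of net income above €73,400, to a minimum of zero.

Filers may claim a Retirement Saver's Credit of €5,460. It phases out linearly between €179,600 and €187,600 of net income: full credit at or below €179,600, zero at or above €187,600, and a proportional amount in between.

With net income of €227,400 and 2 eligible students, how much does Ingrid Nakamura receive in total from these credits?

Tuition Credit: base = 2 × €6,875 = €13,750. 8% of the €154,000 excess over €73,400 is €12,320; credit = €13,750 − €12,320 = €1,430.
Retirement Saver's Credit: €227,400 is at or above €187,600, so the credit is €0.
Total: €1,430 + €0 = €1,430.

€1,430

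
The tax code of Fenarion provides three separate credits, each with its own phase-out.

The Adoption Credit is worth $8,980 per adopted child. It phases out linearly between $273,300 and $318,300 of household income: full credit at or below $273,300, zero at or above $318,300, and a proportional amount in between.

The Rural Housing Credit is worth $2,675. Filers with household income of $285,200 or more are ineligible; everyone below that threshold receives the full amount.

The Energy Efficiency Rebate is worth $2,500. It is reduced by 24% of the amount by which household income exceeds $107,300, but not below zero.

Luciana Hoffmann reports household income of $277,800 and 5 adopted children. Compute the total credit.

$43,085

Adoption Credit: base = 5 × $8,980 = $44,900. $277,800 is $4,500 into a $45,000 phase-out range, leaving 40,500/45,000 of the credit: $44,900 × 40,500/45,000 = $40,410.
Rural Housing Credit: $277,800 is below the $285,200 cutoff, so the full $2,675 applies.
Energy Efficiency Rebate: 24% of the $170,500 excess over $107,300 is $40,920 ≥ base, so the credit is $0.
Total: $40,410 + $2,675 + $0 = $43,085.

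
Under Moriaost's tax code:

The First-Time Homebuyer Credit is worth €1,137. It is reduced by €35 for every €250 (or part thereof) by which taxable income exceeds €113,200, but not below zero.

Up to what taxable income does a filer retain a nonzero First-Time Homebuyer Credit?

€121,200

After 32 increments the reduction is 32 × €35 = €1,120, leaving €17; one more increment wipes it out. Increment 32 ends at excess 32 × €250 = €8,000, so the highest qualifying income is €113,200 + €8,000 = €121,200.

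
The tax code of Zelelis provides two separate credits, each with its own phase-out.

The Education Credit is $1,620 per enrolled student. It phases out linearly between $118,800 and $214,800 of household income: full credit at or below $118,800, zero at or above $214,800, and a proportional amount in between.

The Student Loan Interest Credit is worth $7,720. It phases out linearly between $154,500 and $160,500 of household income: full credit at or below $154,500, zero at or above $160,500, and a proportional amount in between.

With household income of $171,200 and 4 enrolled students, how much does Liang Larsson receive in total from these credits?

Education Credit: base = 4 × $1,620 = $6,480. $171,200 is $52,400 into a $96,000 phase-out range, leaving 43,600/96,000 of the credit: $6,480 × 43,600/96,000 = $2,943.
Student Loan Interest Credit: $171,200 is at or above $160,500, so the credit is $0.
Total: $2,943 + $0 = $2,943.

$2,943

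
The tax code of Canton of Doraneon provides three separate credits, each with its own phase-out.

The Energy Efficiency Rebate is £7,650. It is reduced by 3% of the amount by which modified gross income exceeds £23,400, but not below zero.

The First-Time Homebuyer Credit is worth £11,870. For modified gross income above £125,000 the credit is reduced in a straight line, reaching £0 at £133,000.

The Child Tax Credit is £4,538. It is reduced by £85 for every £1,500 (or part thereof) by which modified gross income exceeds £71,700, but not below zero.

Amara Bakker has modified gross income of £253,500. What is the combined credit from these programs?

Energy Efficiency Rebate: 3% of the £230,100 excess over £23,400 is £6,903; credit = £7,650 − £6,903 = £747.
First-Time Homebuyer Credit: £253,500 is at or above £133,000, so the credit is £0.
Child Tax Credit: income exceeds £71,700 by £181,800 → 122 increments × £85 = £10,370 ≥ base, so the credit is £0.
Total: £747 + £0 + £0 = £747.

£747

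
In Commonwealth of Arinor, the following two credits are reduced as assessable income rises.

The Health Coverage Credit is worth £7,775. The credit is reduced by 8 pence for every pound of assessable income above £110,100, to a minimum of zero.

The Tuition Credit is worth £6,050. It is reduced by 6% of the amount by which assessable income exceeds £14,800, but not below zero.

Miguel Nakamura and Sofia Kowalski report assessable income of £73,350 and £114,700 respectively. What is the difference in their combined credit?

£2,849

Miguel (£73,350): Health Coverage Credit: £73,350 is at or below the £110,100 threshold, so the full £7,775 applies. Tuition Credit: 6% of the £58,550 excess over £14,800 is £3,513; credit = £6,050 − £3,513 = £2,537. total £7,775 + £2,537 = £10,312
Sofia (£114,700): Health Coverage Credit: 8% of the £4,600 excess over £110,100 is £368; credit = £7,775 − £368 = £7,407. Tuition Credit: 6% of the £99,900 excess over £14,800 is £5,994; credit = £6,050 − £5,994 = £56. total £7,407 + £56 = £7,463
Difference: |£10,312 − £7,463| = £2,849.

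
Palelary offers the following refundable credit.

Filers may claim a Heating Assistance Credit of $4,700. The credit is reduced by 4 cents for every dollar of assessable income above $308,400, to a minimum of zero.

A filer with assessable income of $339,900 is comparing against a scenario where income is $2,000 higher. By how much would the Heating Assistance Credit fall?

$80

At $339,900 — 4% of the $31,500 excess over $308,400 is $1,260; credit = $4,700 − $1,260 = $3,440.
At $341,900 — 4% of the $33,500 excess over $308,400 is $1,340; credit = $4,700 − $1,340 = $3,360.
Lost: $3,440 − $3,360 = $80.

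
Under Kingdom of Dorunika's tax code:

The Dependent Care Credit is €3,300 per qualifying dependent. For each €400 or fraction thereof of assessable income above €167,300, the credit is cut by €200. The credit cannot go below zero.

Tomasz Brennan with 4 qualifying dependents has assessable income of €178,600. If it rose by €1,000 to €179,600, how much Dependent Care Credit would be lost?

At €178,600 — base = 4 × €3,300 = €13,200. income exceeds €167,300 by €11,300, which is 29 full-or-partial €400 increments; reduction = 29 × €200 = €5,800, leaving €7,400.
At €179,600 — base = 4 × €3,300 = €13,200. income exceeds €167,300 by €12,300, which is 31 full-or-partial €400 increments; reduction = 31 × €200 = €6,200, leaving €7,000.
Lost: €7,400 − €7,000 = €400.

€400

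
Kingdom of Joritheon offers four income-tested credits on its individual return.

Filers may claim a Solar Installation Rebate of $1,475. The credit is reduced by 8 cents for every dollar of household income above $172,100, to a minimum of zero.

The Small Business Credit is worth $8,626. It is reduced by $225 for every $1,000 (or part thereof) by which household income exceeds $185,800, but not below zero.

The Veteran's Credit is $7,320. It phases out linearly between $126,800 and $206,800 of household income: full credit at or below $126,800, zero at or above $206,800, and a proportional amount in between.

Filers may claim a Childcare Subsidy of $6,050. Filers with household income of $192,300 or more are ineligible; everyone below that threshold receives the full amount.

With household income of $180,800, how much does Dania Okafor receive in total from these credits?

Solar Installation Rebate: 8% of the $8,700 excess over $172,100 is $696; credit = $1,475 − $696 = $779.
Small Business Credit: $180,800 is at or below the $185,800 threshold, so the full $8,626 applies.
Veteran's Credit: $180,800 is $54,000 into a $80,000 phase-out range, leaving 26,000/80,000 of the credit: $7,320 × 26,000/80,000 = $2,379.
Childcare Subsidy: $180,800 is below the $192,300 cutoff, so the full $6,050 applies.
Total: $779 + $8,626 + $2,379 + $6,050 = $17,834.

$17,834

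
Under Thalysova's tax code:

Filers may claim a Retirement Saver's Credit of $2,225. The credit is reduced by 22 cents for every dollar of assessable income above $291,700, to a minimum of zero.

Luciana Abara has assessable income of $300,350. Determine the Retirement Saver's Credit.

$322

Retirement Saver's Credit: 22% of the $8,650 excess over $291,700 is $1,903; credit = $2,225 − $1,903 = $322.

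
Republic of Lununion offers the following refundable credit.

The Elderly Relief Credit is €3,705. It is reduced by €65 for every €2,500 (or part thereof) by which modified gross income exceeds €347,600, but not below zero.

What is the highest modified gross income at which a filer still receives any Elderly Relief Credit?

€487,600

After 56 increments the reduction is 56 × €65 = €3,640, leaving €65; one more increment wipes it out. Increment 56 ends at excess 56 × €2,500 = €140,000, so the highest qualifying income is €347,600 + €140,000 = €487,600.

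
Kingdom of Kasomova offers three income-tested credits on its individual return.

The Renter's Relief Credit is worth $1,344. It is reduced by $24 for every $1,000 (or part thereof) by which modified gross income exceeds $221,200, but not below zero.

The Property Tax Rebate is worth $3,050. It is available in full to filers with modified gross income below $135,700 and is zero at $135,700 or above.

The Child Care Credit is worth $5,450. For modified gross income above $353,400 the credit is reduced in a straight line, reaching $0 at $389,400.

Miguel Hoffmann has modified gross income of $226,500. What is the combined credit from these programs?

$6,650

Renter's Relief Credit: income exceeds $221,200 by $5,300, which is 6 full-or-partial $1,000 increments; reduction = 6 × $24 = $144, leaving $1,200.
Property Tax Rebate: $226,500 meets or exceeds the $135,700 cutoff, so the credit is $0.
Child Care Credit: $226,500 is at or below the $353,400 threshold, so the full $5,450 applies.
Total: $1,200 + $0 + $5,450 = $6,650.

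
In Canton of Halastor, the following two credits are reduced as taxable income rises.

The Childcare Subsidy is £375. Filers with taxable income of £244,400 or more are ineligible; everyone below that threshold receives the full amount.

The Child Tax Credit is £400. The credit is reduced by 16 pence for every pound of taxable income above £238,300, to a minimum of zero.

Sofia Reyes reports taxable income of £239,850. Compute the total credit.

£527

Childcare Subsidy: £239,850 is below the £244,400 cutoff, so the full £375 applies.
Child Tax Credit: 16% of the £1,550 excess over £238,300 is £248; credit = £400 − £248 = £152.
Total: £375 + £152 = £527.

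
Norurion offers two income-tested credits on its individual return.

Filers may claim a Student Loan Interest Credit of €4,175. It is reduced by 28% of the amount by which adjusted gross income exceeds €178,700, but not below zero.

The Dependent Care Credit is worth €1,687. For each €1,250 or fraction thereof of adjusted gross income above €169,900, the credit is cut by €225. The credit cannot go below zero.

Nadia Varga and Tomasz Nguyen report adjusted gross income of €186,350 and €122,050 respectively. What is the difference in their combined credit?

Nadia (€186,350): Student Loan Interest Credit: 28% of the €7,650 excess over €178,700 is €2,142; credit = €4,175 − €2,142 = €2,033. Dependent Care Credit: income exceeds €169,900 by €16,450 → 14 increments × €225 = €3,150 ≥ base, so the credit is €0. total €2,033 + €0 = €2,033
Tomasz (€122,050): Student Loan Interest Credit: €122,050 is at or below the €178,700 threshold, so the full €4,175 applies. Dependent Care Credit: €122,050 is at or below the €169,900 threshold, so the full €1,687 applies. total €4,175 + €1,687 = €5,862
Difference: |€2,033 − €5,862| = €3,829.

€3,829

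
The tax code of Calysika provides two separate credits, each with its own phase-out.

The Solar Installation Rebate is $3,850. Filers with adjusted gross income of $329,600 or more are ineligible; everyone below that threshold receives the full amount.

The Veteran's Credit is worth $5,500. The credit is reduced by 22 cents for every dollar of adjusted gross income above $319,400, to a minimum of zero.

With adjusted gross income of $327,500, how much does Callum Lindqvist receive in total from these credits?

Solar Installation Rebate: $327,500 is below the $329,600 cutoff, so the full $3,850 applies.
Veteran's Credit: 22% of the $8,100 excess over $319,400 is $1,782; credit = $5,500 − $1,782 = $3,718.
Total: $3,850 + $3,718 = $7,568.

$7,568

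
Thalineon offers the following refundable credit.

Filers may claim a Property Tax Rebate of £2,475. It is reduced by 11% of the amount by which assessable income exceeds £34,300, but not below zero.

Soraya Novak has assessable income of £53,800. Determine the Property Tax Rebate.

Property Tax Rebate: 11% of the £19,500 excess over £34,300 is £2,145; credit = £2,475 − £2,145 = £330.

£330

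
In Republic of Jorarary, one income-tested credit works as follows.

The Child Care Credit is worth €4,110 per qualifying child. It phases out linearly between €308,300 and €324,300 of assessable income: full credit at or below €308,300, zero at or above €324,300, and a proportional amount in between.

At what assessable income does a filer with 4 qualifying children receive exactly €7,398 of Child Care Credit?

Full credit = 4 × €4,110 = €16,440.
€7,398 is 7,398/16,440 of the full €16,440, so 9,042/16,440 of the €16,000 range has been used: income = €308,300 + €16,000 × 9,042/16,440 = €317,100.

€317,100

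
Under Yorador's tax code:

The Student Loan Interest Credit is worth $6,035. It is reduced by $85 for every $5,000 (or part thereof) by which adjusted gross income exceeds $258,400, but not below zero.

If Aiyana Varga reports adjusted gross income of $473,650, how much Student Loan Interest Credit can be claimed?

Student Loan Interest Credit: income exceeds $258,400 by $215,250, which is 44 full-or-partial $5,000 increments; reduction = 44 × $85 = $3,740, leaving $2,295.

$2,295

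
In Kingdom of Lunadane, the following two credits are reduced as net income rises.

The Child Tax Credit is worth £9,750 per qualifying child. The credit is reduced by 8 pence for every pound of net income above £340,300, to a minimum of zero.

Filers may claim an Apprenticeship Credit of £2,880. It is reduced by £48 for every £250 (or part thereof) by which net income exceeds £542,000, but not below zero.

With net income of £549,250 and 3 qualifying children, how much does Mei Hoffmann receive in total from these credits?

Child Tax Credit: base = 3 × £9,750 = £29,250. 8% of the £208,950 excess over £340,300 is £16,716; credit = £29,250 − £16,716 = £12,534.
Apprenticeship Credit: income exceeds £542,000 by £7,250, which is 29 full-or-partial £250 increments; reduction = 29 × £48 = £1,392, leaving £1,488.
Total: £12,534 + £1,488 = £14,022.

£14,022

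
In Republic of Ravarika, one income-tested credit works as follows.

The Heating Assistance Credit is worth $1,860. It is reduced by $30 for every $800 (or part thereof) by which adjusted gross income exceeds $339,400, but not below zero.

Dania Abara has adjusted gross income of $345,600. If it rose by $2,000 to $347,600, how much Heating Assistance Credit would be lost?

At $345,600 — income exceeds $339,400 by $6,200, which is 8 full-or-partial $800 increments; reduction = 8 × $30 = $240, leaving $1,620.
At $347,600 — income exceeds $339,400 by $8,200, which is 11 full-or-partial $800 increments; reduction = 11 × $30 = $330, leaving $1,530.
Lost: $1,620 − $1,530 = $90.

$90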